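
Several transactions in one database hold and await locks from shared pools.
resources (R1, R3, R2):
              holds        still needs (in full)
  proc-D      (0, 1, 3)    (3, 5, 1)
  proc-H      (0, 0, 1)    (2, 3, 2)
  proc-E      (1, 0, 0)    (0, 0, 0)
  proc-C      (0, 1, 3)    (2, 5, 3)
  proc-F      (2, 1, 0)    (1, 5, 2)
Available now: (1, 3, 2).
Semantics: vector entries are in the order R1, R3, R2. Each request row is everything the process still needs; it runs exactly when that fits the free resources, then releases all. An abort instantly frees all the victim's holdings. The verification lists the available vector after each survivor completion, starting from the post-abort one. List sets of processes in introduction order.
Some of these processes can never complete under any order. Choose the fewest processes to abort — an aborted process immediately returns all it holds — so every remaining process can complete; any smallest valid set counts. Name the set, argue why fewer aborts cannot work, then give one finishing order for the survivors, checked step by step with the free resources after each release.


Abort proc-D and proc-C.
Key observation: no ordering could ever have run proc-F before the abort of proc-D and proc-C; with (0, 2, 6) back in the pool it fits at step 2.
Why nothing smaller works — every single abort fails: proc-D alone leaves proc-C blocked (short on R3); proc-H alone leaves proc-D blocked (short on R1 and R3); proc-E alone leaves proc-D blocked (short on R1 and R3); proc-C alone leaves proc-D blocked (short on R1 and R3); proc-F alone leaves proc-D blocked (short on R3).
One survivor order: proc-E, proc-F, proc-H. Verifying each step (post-abort pool first):
  pool = (1, 5, 8)
  run proc-E (needs (0, 0, 0), free (1, 5, 8)); after release of (1, 0, 0) the pool is (2, 5, 8)
  run proc-F (needs (1, 5, 2), free (2, 5, 8)); after release of (2, 1, 0) the pool is (4, 6, 8)
  run proc-H (needs (2, 3, 2), free (4, 6, 8)); after release of (0, 0, 1) the pool is (4, 6, 9)


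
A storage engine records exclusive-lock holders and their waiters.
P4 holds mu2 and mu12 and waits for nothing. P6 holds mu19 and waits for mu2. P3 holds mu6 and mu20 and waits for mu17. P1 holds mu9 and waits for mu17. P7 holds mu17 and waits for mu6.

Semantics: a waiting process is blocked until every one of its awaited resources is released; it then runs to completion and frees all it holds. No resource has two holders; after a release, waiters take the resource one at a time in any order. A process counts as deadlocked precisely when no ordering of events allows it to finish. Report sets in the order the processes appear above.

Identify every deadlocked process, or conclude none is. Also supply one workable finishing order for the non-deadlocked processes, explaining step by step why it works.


Deadlocked set: P3, P1 and P7.
Key observation: nobody on the ring P3 -> P7 -> P3 can start until another member finishes, which never happens; P1 waits into the deadlock from upstream.
A valid finishing order for the others: P4, P6.
Step-by-step check:
  P4 waits on nothing -> runs at once and releases mu2 and mu12
  P6: everything it awaited (mu2) is free; runs, freeing mu19


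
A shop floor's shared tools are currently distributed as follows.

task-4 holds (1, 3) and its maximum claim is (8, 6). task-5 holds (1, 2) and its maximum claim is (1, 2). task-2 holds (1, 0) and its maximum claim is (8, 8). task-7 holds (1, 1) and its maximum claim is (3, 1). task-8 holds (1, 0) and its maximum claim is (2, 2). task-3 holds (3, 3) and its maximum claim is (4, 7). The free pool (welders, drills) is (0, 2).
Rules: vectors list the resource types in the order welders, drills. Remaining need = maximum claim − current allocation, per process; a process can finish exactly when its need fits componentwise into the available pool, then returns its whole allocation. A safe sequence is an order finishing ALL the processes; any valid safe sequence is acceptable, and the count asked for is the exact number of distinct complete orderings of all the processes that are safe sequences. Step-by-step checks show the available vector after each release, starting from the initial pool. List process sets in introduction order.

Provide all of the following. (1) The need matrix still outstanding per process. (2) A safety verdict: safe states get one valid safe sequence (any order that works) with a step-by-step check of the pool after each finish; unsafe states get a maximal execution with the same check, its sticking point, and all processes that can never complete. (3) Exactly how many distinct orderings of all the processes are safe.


(1) Need matrix, components ordered welders, drills:
  task-4: (7, 3)
  task-5: (0, 0)
  task-2: (7, 8)
  task-7: (2, 0)
  task-8: (1, 2)
  task-3: (1, 4)
(2) The state is UNSAFE.
Key observation: the pool after task-5, task-8, task-7, task-3 is (6, 8); every surviving request exceeds it in welders, so progress ends there.
Going as far as possible: task-5, task-8, task-7, task-3; after that, nothing fits. Step-by-step check:
  pool = (0, 2)
  run task-5 (needs (0, 0), free (0, 2)); after release of (1, 2) the pool is (1, 4)
  run task-8 (needs (1, 2), free (1, 4)); after release of (1, 0) the pool is (2, 4)
  run task-7 (needs (2, 0), free (2, 4)); after release of (1, 1) the pool is (3, 5)
  run task-3 (needs (1, 4), free (3, 5)); after release of (3, 3) the pool is (6, 8)
  blocked: task-4 wants (7, 3), pool (6, 8) — not enough welders
  blocked: task-2 wants (7, 8), pool (6, 8) — not enough welders
Permanently blocked: task-4 and task-2.
(3) Exactly 0 of the possible complete orderings are safe sequences.


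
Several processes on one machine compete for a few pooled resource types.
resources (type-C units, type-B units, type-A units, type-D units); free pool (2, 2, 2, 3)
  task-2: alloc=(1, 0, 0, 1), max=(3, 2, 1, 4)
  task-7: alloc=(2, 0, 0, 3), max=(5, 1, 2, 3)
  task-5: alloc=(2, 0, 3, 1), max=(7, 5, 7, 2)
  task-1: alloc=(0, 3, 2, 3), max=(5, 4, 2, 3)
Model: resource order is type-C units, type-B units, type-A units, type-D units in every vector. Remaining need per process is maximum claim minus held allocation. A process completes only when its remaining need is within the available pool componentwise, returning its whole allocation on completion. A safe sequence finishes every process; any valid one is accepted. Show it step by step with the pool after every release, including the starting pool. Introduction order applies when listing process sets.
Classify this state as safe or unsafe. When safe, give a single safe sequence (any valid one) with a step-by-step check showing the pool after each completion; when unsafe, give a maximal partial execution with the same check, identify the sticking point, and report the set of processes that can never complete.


SAFE. One safe sequence: task-2, task-7, task-1, task-5.
Key observation: the order's first zero-slack moment is task-2 ((2, 2, 1, 3) needed, (2, 2, 2, 3) free — a requested resource with nothing to spare).
Verifying each step:
  pool = (2, 2, 2, 3)
  task-2: need (2, 2, 1, 3) fits (2, 2, 2, 3); releases (1, 0, 0, 1), pool now (3, 2, 2, 4)
  task-7: need (3, 1, 2, 0) fits (3, 2, 2, 4); releases (2, 0, 0, 3), pool now (5, 2, 2, 7)
  task-1: need (5, 1, 0, 0) fits (5, 2, 2, 7); releases (0, 3, 2, 3), pool now (5, 5, 4, 10)
  task-5: need (5, 5, 4, 1) fits (5, 5, 4, 10); releases (2, 0, 3, 1), pool now (7, 5, 7, 11)


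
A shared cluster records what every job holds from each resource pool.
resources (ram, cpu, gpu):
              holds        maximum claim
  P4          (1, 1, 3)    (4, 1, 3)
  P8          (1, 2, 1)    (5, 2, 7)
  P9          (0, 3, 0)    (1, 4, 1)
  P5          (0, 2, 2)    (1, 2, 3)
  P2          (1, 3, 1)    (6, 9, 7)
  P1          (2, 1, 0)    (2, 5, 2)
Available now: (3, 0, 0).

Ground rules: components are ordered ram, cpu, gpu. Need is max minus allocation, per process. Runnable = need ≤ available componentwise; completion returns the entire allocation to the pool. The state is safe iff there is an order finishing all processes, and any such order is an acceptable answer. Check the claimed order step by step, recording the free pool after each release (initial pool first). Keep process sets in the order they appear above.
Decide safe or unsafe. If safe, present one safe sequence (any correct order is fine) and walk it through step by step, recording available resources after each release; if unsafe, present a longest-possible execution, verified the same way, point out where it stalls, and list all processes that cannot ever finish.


UNSAFE — no complete ordering exists.
Key observation: P4, P5, P9, P1 can finish, but then (6, 7, 5) is all there is, and the blocked group's gpu demands exceed it.
The run P4, P5, P9, P1 cannot be extended any further. Check, step by step:
  pool = (3, 0, 0)
  P4: need (3, 0, 0) fits (3, 0, 0); releases (1, 1, 3), pool now (4, 1, 3)
  P5: need (1, 0, 1) fits (4, 1, 3); releases (0, 2, 2), pool now (4, 3, 5)
  P9: need (1, 1, 1) fits (4, 3, 5); releases (0, 3, 0), pool now (4, 6, 5)
  P1: need (0, 4, 2) fits (4, 6, 5); releases (2, 1, 0), pool now (6, 7, 5)
  P8 cannot run: need (4, 0, 6) vs free (6, 7, 5) (insufficient gpu)
  P2 cannot run: need (5, 6, 6) vs free (6, 7, 5) (insufficient gpu)
Permanently blocked: P8 and P2.


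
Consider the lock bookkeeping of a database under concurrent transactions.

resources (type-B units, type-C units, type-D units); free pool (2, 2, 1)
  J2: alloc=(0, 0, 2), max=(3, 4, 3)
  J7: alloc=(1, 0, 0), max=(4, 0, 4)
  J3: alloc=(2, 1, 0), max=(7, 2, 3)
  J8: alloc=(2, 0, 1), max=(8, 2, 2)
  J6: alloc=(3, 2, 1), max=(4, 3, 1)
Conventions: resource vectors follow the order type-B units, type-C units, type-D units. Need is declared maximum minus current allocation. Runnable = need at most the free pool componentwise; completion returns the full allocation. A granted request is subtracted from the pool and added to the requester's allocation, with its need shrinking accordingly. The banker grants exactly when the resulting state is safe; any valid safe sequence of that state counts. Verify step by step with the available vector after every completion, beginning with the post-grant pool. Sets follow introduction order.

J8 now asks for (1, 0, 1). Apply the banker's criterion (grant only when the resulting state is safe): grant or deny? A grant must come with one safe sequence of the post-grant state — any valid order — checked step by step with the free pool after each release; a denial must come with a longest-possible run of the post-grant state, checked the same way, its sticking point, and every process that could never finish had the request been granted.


DENY. Granting would leave the state unsafe.
Key observation: after J6, J2 the pool peaks at (4, 4, 3), and each blocked process is short somewhere: J7 on type-D units; J3 on type-B units; J8 on type-B units.
Pretend the grant happened; the run J6, J2 goes as far as possible. Step-by-step check:
  pool = (1, 2, 0)
  J6 needs (1, 1, 0) <= (1, 2, 0) -> finishes; pool += (3, 2, 1) = (4, 4, 1)
  J2 needs (3, 4, 1) <= (4, 4, 1) -> finishes; pool += (0, 0, 2) = (4, 4, 3)
  blocked: J7 wants (3, 0, 4), pool (4, 4, 3) — not enough type-D units
  blocked: J3 wants (5, 1, 3), pool (4, 4, 3) — not enough type-B units
  blocked: J8 wants (5, 2, 0), pool (4, 4, 3) — not enough type-B units
Processes that could never finish after the grant: J7, J3 and J8.


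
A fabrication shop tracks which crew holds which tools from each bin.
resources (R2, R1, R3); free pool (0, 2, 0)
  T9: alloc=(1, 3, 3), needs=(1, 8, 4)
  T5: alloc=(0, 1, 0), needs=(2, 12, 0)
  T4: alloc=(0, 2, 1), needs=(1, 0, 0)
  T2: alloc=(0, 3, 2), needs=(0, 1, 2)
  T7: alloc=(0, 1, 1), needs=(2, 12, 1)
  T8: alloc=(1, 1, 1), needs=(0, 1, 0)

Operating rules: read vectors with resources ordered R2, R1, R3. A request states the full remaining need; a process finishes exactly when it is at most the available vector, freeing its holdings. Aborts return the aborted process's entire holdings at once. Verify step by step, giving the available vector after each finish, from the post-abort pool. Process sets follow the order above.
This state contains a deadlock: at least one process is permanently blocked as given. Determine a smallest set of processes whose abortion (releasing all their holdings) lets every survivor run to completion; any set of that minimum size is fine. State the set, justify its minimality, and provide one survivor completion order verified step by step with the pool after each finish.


Minimum abort set: T5.
Key observation: T7 could never have finished before the abort; with (0, 1, 0) returned by T5, it fits at step 5.
No smaller set exists: with zero aborts the deadlock remains.
Survivors finish in the order: T8, T4, T2, T9, T7. Step-by-step check (pool after the aborts first):
  pool = (0, 3, 0)
  T8: need (0, 1, 0) fits (0, 3, 0); releases (1, 1, 1), pool now (1, 4, 1)
  T4: need (1, 0, 0) fits (1, 4, 1); releases (0, 2, 1), pool now (1, 6, 2)
  T2: need (0, 1, 2) fits (1, 6, 2); releases (0, 3, 2), pool now (1, 9, 4)
  T9: need (1, 8, 4) fits (1, 9, 4); releases (1, 3, 3), pool now (2, 12, 7)
  T7: need (2, 12, 1) fits (2, 12, 7); releases (0, 1, 1), pool now (2, 13, 8)


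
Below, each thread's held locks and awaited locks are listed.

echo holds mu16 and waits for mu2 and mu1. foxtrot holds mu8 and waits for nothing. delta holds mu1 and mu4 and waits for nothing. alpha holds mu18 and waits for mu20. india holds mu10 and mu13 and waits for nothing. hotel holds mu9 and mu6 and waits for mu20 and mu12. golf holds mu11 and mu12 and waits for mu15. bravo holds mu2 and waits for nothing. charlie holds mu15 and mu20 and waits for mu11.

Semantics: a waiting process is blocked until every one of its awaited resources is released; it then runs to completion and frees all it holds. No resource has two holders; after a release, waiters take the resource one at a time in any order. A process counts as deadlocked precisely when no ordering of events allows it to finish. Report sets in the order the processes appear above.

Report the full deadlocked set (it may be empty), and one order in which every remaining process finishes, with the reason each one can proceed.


Deadlocked set: alpha, hotel, golf and charlie.
Key observation: the cycle charlie -> golf -> charlie can never break — each member waits on the next; alpha and hotel wait into the deadlock from upstream.
A valid finishing order for the others: foxtrot, delta, bravo, india, echo.
Step-by-step check:
  foxtrot: no waits; runs immediately, freeing mu8
  delta: no waits; runs immediately, freeing mu1 and mu4
  bravo: no waits; runs immediately, freeing mu2
  india: no waits; runs immediately, freeing mu10 and mu13
  echo: everything it awaited (mu2 and mu1) is free; runs, freeing mu16


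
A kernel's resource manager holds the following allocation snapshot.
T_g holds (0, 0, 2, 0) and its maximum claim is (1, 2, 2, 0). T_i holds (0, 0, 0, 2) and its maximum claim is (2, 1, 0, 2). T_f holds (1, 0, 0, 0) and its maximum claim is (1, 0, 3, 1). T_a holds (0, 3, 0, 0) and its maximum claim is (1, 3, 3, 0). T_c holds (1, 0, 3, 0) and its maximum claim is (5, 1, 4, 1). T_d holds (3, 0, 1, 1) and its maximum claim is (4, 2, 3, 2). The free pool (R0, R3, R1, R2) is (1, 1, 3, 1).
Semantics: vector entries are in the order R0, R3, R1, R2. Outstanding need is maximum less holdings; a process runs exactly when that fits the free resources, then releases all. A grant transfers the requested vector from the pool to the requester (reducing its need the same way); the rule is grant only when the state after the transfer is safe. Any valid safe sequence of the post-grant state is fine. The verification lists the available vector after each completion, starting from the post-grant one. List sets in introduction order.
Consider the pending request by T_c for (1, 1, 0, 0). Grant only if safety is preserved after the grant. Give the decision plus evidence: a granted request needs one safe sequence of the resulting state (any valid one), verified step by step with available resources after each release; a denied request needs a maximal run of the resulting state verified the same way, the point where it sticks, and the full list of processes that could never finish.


GRANT. The post-grant state is safe; one safe sequence: T_f, T_a, T_d, T_c, T_i, T_g.
Key observation: with (0, 0, 3, 1) left after the transfer, T_f can run at once — the state stays safe.
Step-by-step check of the post-grant state:
  pool = (0, 0, 3, 1)
  T_f: need (0, 0, 3, 1) fits (0, 0, 3, 1); releases (1, 0, 0, 0), pool now (1, 0, 3, 1)
  T_a: need (1, 0, 3, 0) fits (1, 0, 3, 1); releases (0, 3, 0, 0), pool now (1, 3, 3, 1)
  T_d: need (1, 2, 2, 1) fits (1, 3, 3, 1); releases (3, 0, 1, 1), pool now (4, 3, 4, 2)
  T_c: need (3, 0, 1, 1) fits (4, 3, 4, 2); releases (2, 1, 3, 0), pool now (6, 4, 7, 2)
  T_i: need (2, 1, 0, 0) fits (6, 4, 7, 2); releases (0, 0, 0, 2), pool now (6, 4, 7, 4)
  T_g: need (1, 2, 0, 0) fits (6, 4, 7, 4); releases (0, 0, 2, 0), pool now (6, 4, 9, 4)


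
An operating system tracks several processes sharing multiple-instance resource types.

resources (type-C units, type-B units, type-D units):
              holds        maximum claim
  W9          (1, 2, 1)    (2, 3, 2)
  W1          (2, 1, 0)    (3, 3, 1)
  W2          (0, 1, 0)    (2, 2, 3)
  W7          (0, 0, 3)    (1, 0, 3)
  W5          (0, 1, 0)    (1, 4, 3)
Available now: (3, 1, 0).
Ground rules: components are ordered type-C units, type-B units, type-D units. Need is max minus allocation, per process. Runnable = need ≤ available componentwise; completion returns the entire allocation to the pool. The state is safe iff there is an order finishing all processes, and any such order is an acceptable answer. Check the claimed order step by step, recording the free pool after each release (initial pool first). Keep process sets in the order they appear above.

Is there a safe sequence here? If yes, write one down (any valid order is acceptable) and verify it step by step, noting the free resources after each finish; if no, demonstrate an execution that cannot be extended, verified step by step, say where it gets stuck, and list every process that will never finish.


SAFE. One safe sequence: W7, W2, W1, W9, W5.
Key observation: the first exact fit in this order is W2 — it needs (2, 1, 3) with (3, 1, 3) free, meeting a requested resource to the last unit.
Verifying each step:
  pool = (3, 1, 0)
  W7: need (1, 0, 0) fits (3, 1, 0); releases (0, 0, 3), pool now (3, 1, 3)
  W2: need (2, 1, 3) fits (3, 1, 3); releases (0, 1, 0), pool now (3, 2, 3)
  W1: need (1, 2, 1) fits (3, 2, 3); releases (2, 1, 0), pool now (5, 3, 3)
  W9: need (1, 1, 1) fits (5, 3, 3); releases (1, 2, 1), pool now (6, 5, 4)
  W5: need (1, 3, 3) fits (6, 5, 4); releases (0, 1, 0), pool now (6, 6, 4)


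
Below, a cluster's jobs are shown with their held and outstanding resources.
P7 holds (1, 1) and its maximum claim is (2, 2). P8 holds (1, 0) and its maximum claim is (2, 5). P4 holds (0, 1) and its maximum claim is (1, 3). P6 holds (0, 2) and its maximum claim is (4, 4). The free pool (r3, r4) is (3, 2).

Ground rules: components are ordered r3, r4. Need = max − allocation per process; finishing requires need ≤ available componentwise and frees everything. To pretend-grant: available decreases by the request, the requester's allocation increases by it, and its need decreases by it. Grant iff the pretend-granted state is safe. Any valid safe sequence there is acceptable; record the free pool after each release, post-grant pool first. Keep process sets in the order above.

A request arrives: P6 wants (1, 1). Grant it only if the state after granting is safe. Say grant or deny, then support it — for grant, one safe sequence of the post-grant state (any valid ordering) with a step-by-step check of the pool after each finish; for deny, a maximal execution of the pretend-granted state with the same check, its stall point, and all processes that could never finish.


GRANT: granting preserves safety; a valid post-grant sequence is P7, P6, P8, P4.
Key observation: granting shrinks the pool to (2, 1), yet P7 still fits and the chain goes through.
Verifying the post-grant state step by step:
  pool = (2, 1)
  P7: need (1, 1) fits (2, 1); releases (1, 1), pool now (3, 2)
  P6: need (3, 1) fits (3, 2); releases (1, 3), pool now (4, 5)
  P8: need (1, 5) fits (4, 5); releases (1, 0), pool now (5, 5)
  P4: need (1, 2) fits (5, 5); releases (0, 1), pool now (5, 6)


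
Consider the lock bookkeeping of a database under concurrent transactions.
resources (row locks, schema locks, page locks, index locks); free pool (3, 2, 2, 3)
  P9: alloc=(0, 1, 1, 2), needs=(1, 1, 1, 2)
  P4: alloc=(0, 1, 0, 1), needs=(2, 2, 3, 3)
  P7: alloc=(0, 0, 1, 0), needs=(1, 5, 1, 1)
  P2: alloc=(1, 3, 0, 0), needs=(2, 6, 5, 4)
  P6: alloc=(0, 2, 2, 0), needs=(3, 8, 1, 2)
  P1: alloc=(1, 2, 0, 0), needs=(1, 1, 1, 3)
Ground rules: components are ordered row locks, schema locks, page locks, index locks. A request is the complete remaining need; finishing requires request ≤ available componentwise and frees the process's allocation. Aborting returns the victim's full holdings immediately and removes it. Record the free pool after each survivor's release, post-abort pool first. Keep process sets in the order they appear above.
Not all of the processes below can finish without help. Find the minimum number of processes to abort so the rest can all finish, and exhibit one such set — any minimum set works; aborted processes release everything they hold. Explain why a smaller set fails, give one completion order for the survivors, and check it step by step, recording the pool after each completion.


Minimum abort set: P2.
Key observation: before aborting P2, P6 was permanently blocked — no order could ever run it; afterwards it completes at step 3.
Minimality: the empty abort set fails — the state is deadlocked as it stands.
The survivors complete as P1, P9, P6, P7, P4. Check, step by step (starting from the post-abort pool):
  pool = (4, 5, 2, 3)
  run P1 (needs (1, 1, 1, 3), free (4, 5, 2, 3)); after release of (1, 2, 0, 0) the pool is (5, 7, 2, 3)
  run P9 (needs (1, 1, 1, 2), free (5, 7, 2, 3)); after release of (0, 1, 1, 2) the pool is (5, 8, 3, 5)
  run P6 (needs (3, 8, 1, 2), free (5, 8, 3, 5)); after release of (0, 2, 2, 0) the pool is (5, 10, 5, 5)
  run P7 (needs (1, 5, 1, 1), free (5, 10, 5, 5)); after release of (0, 0, 1, 0) the pool is (5, 10, 6, 5)
  run P4 (needs (2, 2, 3, 3), free (5, 10, 6, 5)); after release of (0, 1, 0, 1) the pool is (5, 11, 6, 6)


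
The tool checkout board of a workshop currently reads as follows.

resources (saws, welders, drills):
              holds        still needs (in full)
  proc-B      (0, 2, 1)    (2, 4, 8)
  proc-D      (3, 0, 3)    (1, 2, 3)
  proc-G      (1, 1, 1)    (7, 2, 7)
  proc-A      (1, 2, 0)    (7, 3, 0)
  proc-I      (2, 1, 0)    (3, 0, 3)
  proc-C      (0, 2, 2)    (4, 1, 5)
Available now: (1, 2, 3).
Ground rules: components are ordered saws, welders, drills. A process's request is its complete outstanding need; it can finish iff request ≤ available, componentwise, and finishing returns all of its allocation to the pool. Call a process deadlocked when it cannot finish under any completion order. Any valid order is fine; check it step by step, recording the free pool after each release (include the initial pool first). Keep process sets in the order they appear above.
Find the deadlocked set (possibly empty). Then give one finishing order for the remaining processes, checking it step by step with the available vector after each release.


The deadlocked set is proc-G and proc-A.
Key observation: the wall is saws: completing proc-D, proc-C, proc-B, proc-I brings the pool only to (6, 7, 9), and all the rest need more.
A valid finishing order for the others: proc-D, proc-C, proc-B, proc-I. Step-by-step check:
  pool = (1, 2, 3)
  proc-D needs (1, 2, 3) <= (1, 2, 3) -> finishes; pool += (3, 0, 3) = (4, 2, 6)
  proc-C needs (4, 1, 5) <= (4, 2, 6) -> finishes; pool += (0, 2, 2) = (4, 4, 8)
  proc-B needs (2, 4, 8) <= (4, 4, 8) -> finishes; pool += (0, 2, 1) = (4, 6, 9)
  proc-I needs (3, 0, 3) <= (4, 6, 9) -> finishes; pool += (2, 1, 0) = (6, 7, 9)
None of the blocked processes ever fits:
  proc-G still needs (7, 2, 7) but only (6, 7, 9) is free — short on saws
  proc-A still needs (7, 3, 0) but only (6, 7, 9) is free — short on saws


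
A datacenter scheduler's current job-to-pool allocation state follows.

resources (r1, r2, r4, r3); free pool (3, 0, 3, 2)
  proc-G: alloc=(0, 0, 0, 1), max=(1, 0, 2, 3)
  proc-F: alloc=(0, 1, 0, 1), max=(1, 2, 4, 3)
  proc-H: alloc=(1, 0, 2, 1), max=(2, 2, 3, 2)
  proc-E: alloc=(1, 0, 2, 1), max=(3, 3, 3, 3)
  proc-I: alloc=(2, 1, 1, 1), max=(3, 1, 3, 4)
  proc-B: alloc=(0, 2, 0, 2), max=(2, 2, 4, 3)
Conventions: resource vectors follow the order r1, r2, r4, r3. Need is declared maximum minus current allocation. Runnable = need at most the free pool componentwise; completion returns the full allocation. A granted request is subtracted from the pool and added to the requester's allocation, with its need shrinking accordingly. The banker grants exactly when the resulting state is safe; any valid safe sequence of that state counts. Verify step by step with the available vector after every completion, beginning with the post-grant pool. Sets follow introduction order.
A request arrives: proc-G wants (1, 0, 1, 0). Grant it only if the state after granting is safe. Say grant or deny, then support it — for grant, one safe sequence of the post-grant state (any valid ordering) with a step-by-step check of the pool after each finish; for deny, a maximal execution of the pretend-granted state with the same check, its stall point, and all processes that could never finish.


GRANT. The post-grant state is safe; one safe sequence: proc-G, proc-I, proc-B, proc-E, proc-F, proc-H.
Key observation: the transfer keeps a workable pool ((2, 0, 2, 2)); proc-G starts the safe sequence.
Check on the post-grant state, step by step:
  pool = (2, 0, 2, 2)
  run proc-G (needs (0, 0, 1, 2), free (2, 0, 2, 2)); after release of (1, 0, 1, 1) the pool is (3, 0, 3, 3)
  run proc-I (needs (1, 0, 2, 3), free (3, 0, 3, 3)); after release of (2, 1, 1, 1) the pool is (5, 1, 4, 4)
  run proc-B (needs (2, 0, 4, 1), free (5, 1, 4, 4)); after release of (0, 2, 0, 2) the pool is (5, 3, 4, 6)
  run proc-E (needs (2, 3, 1, 2), free (5, 3, 4, 6)); after release of (1, 0, 2, 1) the pool is (6, 3, 6, 7)
  run proc-F (needs (1, 1, 4, 2), free (6, 3, 6, 7)); after release of (0, 1, 0, 1) the pool is (6, 4, 6, 8)
  run proc-H (needs (1, 2, 1, 1), free (6, 4, 6, 8)); after release of (1, 0, 2, 1) the pool is (7, 4, 8, 9)


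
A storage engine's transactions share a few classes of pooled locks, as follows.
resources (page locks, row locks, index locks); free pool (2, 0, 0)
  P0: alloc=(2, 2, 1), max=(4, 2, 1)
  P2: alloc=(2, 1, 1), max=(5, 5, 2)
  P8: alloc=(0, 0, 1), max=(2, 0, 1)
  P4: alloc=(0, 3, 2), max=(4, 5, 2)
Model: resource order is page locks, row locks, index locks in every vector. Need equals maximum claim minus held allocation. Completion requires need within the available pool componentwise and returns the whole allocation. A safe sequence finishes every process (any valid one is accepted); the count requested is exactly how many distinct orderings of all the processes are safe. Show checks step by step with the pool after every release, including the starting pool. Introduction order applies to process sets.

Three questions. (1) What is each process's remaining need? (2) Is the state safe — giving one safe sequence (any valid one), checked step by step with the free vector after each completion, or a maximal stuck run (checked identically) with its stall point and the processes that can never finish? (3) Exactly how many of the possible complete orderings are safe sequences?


(1) Remaining need (order page locks, row locks, index locks):
  P0: (2, 0, 0)
  P2: (3, 4, 1)
  P8: (2, 0, 0)
  P4: (4, 2, 0)
(2) SAFE, for example via the order P0, P8, P4, P2.
Key observation: at P0 the run first touches a limit — (2, 0, 0) against (2, 0, 0), exact on a resource it actually requests.
Check, step by step:
  pool = (2, 0, 0)
  run P0 (needs (2, 0, 0), free (2, 0, 0)); after release of (2, 2, 1) the pool is (4, 2, 1)
  run P8 (needs (2, 0, 0), free (4, 2, 1)); after release of (0, 0, 1) the pool is (4, 2, 2)
  run P4 (needs (4, 2, 0), free (4, 2, 2)); after release of (0, 3, 2) the pool is (4, 5, 4)
  run P2 (needs (3, 4, 1), free (4, 5, 4)); after release of (2, 1, 1) the pool is (6, 6, 5)
(3) Precisely 4 of the possible complete orderings are safe sequences.


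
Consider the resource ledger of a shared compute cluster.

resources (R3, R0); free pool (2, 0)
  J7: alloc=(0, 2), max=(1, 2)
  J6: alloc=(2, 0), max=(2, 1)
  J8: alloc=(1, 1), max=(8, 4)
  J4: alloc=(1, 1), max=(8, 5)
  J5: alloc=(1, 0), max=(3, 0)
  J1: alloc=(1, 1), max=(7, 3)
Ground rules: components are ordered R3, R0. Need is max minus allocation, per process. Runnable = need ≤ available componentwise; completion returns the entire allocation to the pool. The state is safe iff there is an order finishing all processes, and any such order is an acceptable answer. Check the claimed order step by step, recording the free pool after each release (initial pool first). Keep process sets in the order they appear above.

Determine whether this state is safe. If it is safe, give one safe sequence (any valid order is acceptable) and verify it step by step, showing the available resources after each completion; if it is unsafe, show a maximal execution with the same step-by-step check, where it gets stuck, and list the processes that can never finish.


UNSAFE — no complete ordering exists.
Key observation: the wall is R3: completing J5, J7, J6 brings the pool only to (5, 2), and all the rest need more.
The run J5, J7, J6 cannot be extended any further. Walking it through:
  pool = (2, 0)
  run J5 (needs (2, 0), free (2, 0)); after release of (1, 0) the pool is (3, 0)
  run J7 (needs (1, 0), free (3, 0)); after release of (0, 2) the pool is (3, 2)
  run J6 (needs (0, 1), free (3, 2)); after release of (2, 0) the pool is (5, 2)
  J8 cannot run: need (7, 3) vs free (5, 2) (insufficient R3 and R0)
  J4 cannot run: need (7, 4) vs free (5, 2) (insufficient R3 and R0)
  J1 cannot run: need (6, 2) vs free (5, 2) (insufficient R3)
Processes that can never finish: J8, J4 and J1.


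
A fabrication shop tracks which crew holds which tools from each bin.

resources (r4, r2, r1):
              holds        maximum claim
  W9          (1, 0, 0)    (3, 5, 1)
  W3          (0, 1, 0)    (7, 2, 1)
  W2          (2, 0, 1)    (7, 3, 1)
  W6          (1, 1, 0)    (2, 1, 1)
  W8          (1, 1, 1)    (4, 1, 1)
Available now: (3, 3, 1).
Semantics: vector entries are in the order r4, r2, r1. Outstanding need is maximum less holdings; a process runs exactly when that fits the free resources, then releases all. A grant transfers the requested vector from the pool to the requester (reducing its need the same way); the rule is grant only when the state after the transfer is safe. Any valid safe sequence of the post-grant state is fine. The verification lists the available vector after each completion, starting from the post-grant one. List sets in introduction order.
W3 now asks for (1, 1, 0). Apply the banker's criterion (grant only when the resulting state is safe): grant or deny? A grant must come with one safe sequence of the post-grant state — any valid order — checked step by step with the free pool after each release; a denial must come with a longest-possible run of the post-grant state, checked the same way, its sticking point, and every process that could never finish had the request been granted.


DENY — the pretend-granted state is unsafe.
Key observation: after W6, W8 the pool peaks at (4, 4, 2), and each blocked process is short somewhere: W9 on r2; W3 on r4; W2 on r4.
After a pretend grant, a maximal execution: W6, W8 — then nothing else fits. Check, step by step:
  pool = (2, 2, 1)
  run W6 (needs (1, 0, 1), free (2, 2, 1)); after release of (1, 1, 0) the pool is (3, 3, 1)
  run W8 (needs (3, 0, 0), free (3, 3, 1)); after release of (1, 1, 1) the pool is (4, 4, 2)
  W9 cannot run: need (2, 5, 1) vs free (4, 4, 2) (insufficient r2)
  W3 cannot run: need (6, 0, 1) vs free (4, 4, 2) (insufficient r4)
  W2 cannot run: need (5, 3, 0) vs free (4, 4, 2) (insufficient r4)
Had the request been granted, W9, W3 and W2 could never finish.


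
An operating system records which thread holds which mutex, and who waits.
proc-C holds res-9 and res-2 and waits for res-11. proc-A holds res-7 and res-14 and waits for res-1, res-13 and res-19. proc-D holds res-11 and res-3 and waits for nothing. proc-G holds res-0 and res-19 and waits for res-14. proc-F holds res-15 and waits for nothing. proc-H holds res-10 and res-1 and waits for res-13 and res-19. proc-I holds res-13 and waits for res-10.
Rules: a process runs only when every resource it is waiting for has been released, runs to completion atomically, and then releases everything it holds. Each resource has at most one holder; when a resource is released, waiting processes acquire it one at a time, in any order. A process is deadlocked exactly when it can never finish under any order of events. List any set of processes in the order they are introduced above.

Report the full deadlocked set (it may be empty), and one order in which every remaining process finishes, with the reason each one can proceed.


Deadlocked: proc-A, proc-G, proc-H and proc-I.
Key observation: along proc-A -> proc-G -> proc-A, each member waits on what the next one holds — a deadlock; proc-H and proc-I are caught in further circular waits.
One completion order for the rest: proc-F, proc-D, proc-C.
Step-by-step check:
  proc-F waits on nothing -> runs at once and releases res-15
  proc-D waits on nothing -> runs at once and releases res-11 and res-3
  proc-C waits on res-11 — all released -> runs and releases res-9 and res-2


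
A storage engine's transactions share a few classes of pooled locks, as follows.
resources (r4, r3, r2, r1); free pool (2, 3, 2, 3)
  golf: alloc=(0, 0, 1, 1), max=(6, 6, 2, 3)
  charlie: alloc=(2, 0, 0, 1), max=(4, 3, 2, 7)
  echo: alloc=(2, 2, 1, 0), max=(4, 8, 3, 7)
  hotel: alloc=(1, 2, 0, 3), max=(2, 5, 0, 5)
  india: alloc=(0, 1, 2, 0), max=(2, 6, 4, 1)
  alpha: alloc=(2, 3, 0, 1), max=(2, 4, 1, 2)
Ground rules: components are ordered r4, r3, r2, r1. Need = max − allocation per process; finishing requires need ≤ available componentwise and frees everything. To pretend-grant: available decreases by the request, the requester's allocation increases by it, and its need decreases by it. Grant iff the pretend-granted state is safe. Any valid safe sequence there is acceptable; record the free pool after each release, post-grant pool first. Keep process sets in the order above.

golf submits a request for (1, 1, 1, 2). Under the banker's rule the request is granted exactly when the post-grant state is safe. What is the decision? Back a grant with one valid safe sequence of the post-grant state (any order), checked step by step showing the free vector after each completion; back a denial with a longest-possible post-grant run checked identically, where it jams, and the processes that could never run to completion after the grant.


DENY. Granting would leave the state unsafe.
Key observation: after alpha, hotel the pool peaks at (4, 7, 1, 5), and each blocked process is short somewhere: golf on r4; charlie on r2, r1; echo on r2, r1; india on r2.
On the post-grant state, alpha, hotel is a maximal run — nothing extends it. Step-by-step check:
  pool = (1, 2, 1, 1)
  alpha needs (0, 1, 1, 1) <= (1, 2, 1, 1) -> finishes; pool += (2, 3, 0, 1) = (3, 5, 1, 2)
  hotel needs (1, 3, 0, 2) <= (3, 5, 1, 2) -> finishes; pool += (1, 2, 0, 3) = (4, 7, 1, 5)
  golf cannot run: need (5, 5, 0, 0) vs free (4, 7, 1, 5) (insufficient r4)
  charlie cannot run: need (2, 3, 2, 6) vs free (4, 7, 1, 5) (insufficient r2 and r1)
  echo cannot run: need (2, 6, 2, 7) vs free (4, 7, 1, 5) (insufficient r2 and r1)
  india cannot run: need (2, 5, 2, 1) vs free (4, 7, 1, 5) (insufficient r2)
Had the request been granted, golf, charlie, echo and india could never finish.


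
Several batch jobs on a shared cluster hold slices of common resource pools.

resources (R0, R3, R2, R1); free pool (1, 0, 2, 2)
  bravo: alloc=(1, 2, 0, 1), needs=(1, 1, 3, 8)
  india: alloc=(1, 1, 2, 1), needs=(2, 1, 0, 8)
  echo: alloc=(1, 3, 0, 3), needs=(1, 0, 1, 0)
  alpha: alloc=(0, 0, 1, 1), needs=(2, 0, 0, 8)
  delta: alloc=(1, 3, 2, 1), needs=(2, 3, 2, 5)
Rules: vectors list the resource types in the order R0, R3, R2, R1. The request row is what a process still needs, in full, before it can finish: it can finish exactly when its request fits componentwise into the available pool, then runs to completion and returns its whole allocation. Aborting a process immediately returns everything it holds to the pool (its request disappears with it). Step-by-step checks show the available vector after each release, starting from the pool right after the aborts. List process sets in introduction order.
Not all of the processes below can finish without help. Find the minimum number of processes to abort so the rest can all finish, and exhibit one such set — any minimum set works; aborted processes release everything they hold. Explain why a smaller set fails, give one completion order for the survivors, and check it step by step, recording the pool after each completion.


The answer: abort bravo and india.
Key observation: the deadlocked alpha becomes finishable only because bravo and india released (2, 3, 2, 2); it completes at step 3 below.
Minimality, checking each single-abort alternative: bravo alone leaves india blocked (short on R1); india alone leaves bravo blocked (short on R1); echo alone leaves bravo blocked (short on R1); alpha alone leaves bravo blocked (short on R1); delta alone leaves bravo blocked (short on R1).
One survivor order: echo, delta, alpha. Verifying each step (post-abort pool first):
  pool = (3, 3, 4, 4)
  echo needs (1, 0, 1, 0) <= (3, 3, 4, 4) -> finishes; pool += (1, 3, 0, 3) = (4, 6, 4, 7)
  delta needs (2, 3, 2, 5) <= (4, 6, 4, 7) -> finishes; pool += (1, 3, 2, 1) = (5, 9, 6, 8)
  alpha needs (2, 0, 0, 8) <= (5, 9, 6, 8) -> finishes; pool += (0, 0, 1, 1) = (5, 9, 7, 9)


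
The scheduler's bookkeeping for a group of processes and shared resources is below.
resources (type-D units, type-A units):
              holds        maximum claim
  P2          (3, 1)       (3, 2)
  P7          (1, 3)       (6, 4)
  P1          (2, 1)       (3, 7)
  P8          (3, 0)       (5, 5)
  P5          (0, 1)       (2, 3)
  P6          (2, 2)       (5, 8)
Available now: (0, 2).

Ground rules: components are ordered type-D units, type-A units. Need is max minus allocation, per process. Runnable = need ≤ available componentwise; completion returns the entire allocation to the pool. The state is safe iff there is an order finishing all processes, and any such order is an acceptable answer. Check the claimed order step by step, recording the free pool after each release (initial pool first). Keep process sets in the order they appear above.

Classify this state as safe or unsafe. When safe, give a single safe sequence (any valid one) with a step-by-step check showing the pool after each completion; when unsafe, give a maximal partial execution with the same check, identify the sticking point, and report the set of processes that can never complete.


The state is UNSAFE.
Key observation: after P2, P5 the pool peaks at (3, 4), and each blocked process is short somewhere: P7 on type-D units; P1 on type-A units; P8 on type-A units; P6 on type-A units.
A maximal execution: P2, P5 — then nothing else fits. Check, step by step:
  pool = (0, 2)
  run P2 (needs (0, 1), free (0, 2)); after release of (3, 1) the pool is (3, 3)
  run P5 (needs (2, 2), free (3, 3)); after release of (0, 1) the pool is (3, 4)
  P7 cannot run: need (5, 1) vs free (3, 4) (insufficient type-D units)
  P1 cannot run: need (1, 6) vs free (3, 4) (insufficient type-A units)
  P8 cannot run: need (2, 5) vs free (3, 4) (insufficient type-A units)
  P6 cannot run: need (3, 6) vs free (3, 4) (insufficient type-A units)
Processes that can never finish: P7, P1, P8 and P6.
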